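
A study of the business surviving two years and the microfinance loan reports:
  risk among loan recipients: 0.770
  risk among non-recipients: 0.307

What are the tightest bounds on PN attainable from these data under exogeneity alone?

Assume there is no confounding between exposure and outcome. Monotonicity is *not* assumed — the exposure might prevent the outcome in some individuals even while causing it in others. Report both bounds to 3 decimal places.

0.601 ≤ PN ≤ 0.900

Let p₁ = 0.77, p₀ = 0.307.
Under exogeneity alone the bounds on PN are max{0,(p₁−p₀)/p₁} ≤ PN ≤ min{1,(1−p₀)/p₁}.
  lower = (p₁ − p₀)/p₁ = 0.463 / 0.77 ≈ 0.6013
  upper = min{1, (1 − p₀)/p₁} = 0.693 / 0.77 ≈ 0.9000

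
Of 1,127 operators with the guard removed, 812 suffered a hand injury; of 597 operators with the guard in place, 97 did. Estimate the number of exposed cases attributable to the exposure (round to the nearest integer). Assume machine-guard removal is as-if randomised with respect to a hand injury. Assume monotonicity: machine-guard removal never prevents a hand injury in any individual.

p₁ = P(outcome | exposed) = 812/1127 = 0.7205
p₀ = P(outcome | unexposed) = 97/597 = 0.16248
PN = (p₁ − p₀)/p₁ = (0.7205 − 0.16248) / 0.7205 ≈ 0.77449.
Attributable cases ≈ PN × (exposed cases) = 0.77449 × 812 ≈ 628.89.

about 629 cases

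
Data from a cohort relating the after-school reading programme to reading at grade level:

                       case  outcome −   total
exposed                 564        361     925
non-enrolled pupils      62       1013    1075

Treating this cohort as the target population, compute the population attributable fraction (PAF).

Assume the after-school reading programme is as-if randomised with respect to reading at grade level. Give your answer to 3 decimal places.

PAF ≈ 0.816

p₁ = P(outcome | exposed) = 564/925 = 0.60973
p₀ = P(outcome | unexposed) = 62/1075 = 0.057674
Exposure prevalence π = 925/2000 = 0.4625; overall risk P(Y=1) = 0.313.
Under exogeneity, PAF = [P(Y=1) − p₀]/P(Y=1).
PAF = (0.313 − 0.057674) / 0.313 ≈ 0.8157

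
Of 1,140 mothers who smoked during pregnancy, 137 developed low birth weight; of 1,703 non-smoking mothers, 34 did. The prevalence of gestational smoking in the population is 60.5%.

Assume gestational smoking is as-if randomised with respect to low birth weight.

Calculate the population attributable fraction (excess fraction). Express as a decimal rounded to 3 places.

p₁ = P(outcome | exposed) = 137/1140 = 0.12018
p₀ = P(outcome | unexposed) = 34/1703 = 0.019965
Overall risk P(Y=1) = π·p₁ + (1−π)·p₀ = 0.605×0.12018 + 0.395×0.019965 = 0.080592.
Under exogeneity, PAF = [P(Y=1) − p₀] / P(Y=1).
PAF = (0.080592 − 0.019965) / 0.080592 ≈ 0.7523

PAF ≈ 0.752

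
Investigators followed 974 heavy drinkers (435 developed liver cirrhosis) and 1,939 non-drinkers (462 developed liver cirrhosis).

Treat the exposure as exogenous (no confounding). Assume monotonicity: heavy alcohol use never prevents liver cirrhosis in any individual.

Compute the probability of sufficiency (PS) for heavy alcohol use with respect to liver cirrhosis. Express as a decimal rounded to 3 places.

p₁ = P(outcome | exposed) = 435/974 = 0.44661
p₀ = P(outcome | unexposed) = 462/1939 = 0.23827
Under exogeneity and monotonicity, PS = (p₁ − p₀) / (1 − p₀).
PS = (0.44661 − 0.23827) / (1 − 0.23827) = 0.20834 / 0.76173 ≈ 0.2735

PS ≈ 0.274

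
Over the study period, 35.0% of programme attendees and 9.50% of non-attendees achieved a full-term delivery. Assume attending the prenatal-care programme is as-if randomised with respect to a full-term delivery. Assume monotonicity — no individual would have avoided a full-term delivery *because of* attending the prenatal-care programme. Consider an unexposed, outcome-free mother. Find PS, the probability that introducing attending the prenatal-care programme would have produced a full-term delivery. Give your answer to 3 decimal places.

p₁ = 0.35, p₀ = 0.095.
Under exogeneity and monotonicity, PS = (p₁ − p₀) / (1 − p₀).
PS = (0.35 − 0.095) / (1 − 0.095) = 0.255 / 0.905 ≈ 0.2818

PS ≈ 0.282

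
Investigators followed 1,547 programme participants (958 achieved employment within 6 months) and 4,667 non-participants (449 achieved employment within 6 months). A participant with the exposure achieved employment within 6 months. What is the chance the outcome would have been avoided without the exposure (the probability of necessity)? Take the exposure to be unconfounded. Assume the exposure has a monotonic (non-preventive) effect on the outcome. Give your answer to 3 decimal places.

PN ≈ 0.845

p₁ = P(outcome | exposed) = 958/1547 = 0.61926
p₀ = P(outcome | unexposed) = 449/4667 = 0.096207
Under exogeneity and monotonicity, PN = (p₁ − p₀) / p₁.
PN = (0.61926 − 0.096207) / 0.61926 = 0.52306 / 0.61926 ≈ 0.8446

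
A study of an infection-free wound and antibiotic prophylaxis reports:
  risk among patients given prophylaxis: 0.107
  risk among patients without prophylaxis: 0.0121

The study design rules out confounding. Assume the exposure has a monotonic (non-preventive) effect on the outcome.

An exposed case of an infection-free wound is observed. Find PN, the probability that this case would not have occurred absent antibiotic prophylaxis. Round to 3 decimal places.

Let p₁ = 0.107, p₀ = 0.0121.
Under exogeneity and monotonicity, PN = (p₁ − p₀) / p₁.
PN = (0.107 − 0.0121) / 0.107 = 0.0949 / 0.107 ≈ 0.8869

PN ≈ 0.887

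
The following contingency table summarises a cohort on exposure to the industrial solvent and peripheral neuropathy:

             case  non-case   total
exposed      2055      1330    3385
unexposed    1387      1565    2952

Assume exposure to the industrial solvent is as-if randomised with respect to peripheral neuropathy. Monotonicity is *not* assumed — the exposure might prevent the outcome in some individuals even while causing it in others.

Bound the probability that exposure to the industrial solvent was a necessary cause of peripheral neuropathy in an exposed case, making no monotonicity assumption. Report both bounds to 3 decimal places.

p₁ = P(outcome | exposed) = 2055/3385 = 0.60709
p₀ = P(outcome | unexposed) = 1387/2952 = 0.46985
Under exogeneity alone the bounds on PN are max{0,(p₁−p₀)/p₁} ≤ PN ≤ min{1,(1−p₀)/p₁}.
  lower = (p₁ − p₀)/p₁ = 0.13724 / 0.60709 ≈ 0.2261
  upper = min{1, (1 − p₀)/p₁} = 0.53015 / 0.60709 ≈ 0.8733

0.226 ≤ PN ≤ 0.873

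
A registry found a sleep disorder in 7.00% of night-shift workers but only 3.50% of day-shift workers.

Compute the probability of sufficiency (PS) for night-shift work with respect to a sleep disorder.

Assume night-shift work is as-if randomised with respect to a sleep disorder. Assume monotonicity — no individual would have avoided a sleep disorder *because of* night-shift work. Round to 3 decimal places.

p₁ = 0.07, p₀ = 0.035.
Under exogeneity and monotonicity, PS = (p₁ − p₀) / (1 − p₀).
PS = (0.07 − 0.035) / (1 − 0.035) = 0.035 / 0.965 ≈ 0.0363

PS ≈ 0.036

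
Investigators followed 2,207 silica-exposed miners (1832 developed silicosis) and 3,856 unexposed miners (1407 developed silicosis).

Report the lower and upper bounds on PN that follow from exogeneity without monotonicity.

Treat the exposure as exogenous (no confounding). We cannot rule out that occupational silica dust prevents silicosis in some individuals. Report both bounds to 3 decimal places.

0.560 ≤ PN ≤ 0.765

p₁ = P(outcome | exposed) = 1832/2207 = 0.83009
p₀ = P(outcome | unexposed) = 1407/3856 = 0.36489
Under exogeneity alone the bounds on PN are max{0,(p₁−p₀)/p₁} ≤ PN ≤ min{1,(1−p₀)/p₁}.
  lower = (p₁ − p₀)/p₁ = 0.4652 / 0.83009 ≈ 0.5604
  upper = min{1, (1 − p₀)/p₁} = 0.63511 / 0.83009 ≈ 0.7651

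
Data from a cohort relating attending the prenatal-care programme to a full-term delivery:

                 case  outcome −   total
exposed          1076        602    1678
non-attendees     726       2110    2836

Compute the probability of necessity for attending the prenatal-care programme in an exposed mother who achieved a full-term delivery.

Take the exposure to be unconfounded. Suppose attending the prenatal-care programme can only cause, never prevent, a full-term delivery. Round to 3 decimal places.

PN ≈ 0.601

p₁ = P(outcome | exposed) = 1076/1678 = 0.64124
p₀ = P(outcome | unexposed) = 726/2836 = 0.25599
Under exogeneity and monotonicity, PN = (p₁ − p₀) / p₁.
PN = (0.64124 − 0.25599) / 0.64124 = 0.38525 / 0.64124 ≈ 0.6008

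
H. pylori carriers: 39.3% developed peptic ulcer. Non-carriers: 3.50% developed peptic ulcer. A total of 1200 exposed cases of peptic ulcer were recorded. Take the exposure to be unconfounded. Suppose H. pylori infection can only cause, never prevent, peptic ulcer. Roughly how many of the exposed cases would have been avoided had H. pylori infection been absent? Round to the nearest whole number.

p₁ = 0.393, p₀ = 0.035.
PN = (p₁ − p₀)/p₁ = (0.393 − 0.035) / 0.393 ≈ 0.91094.
Attributable cases ≈ PN × (exposed cases) = 0.91094 × 1200 ≈ 1093.13.

about 1093 cases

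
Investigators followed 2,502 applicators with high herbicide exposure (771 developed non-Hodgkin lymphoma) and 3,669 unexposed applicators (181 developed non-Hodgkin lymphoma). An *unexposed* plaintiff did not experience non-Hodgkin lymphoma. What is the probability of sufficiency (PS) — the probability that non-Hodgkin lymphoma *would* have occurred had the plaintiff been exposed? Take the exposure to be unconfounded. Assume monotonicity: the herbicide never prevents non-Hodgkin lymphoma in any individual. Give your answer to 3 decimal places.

p₁ = P(outcome | exposed) = 771/2502 = 0.30815
p₀ = P(outcome | unexposed) = 181/3669 = 0.049332
Under exogeneity and monotonicity, PS = (p₁ − p₀) / (1 − p₀).
PS = (0.30815 − 0.049332) / (1 − 0.049332) = 0.25882 / 0.95067 ≈ 0.2723

PS ≈ 0.272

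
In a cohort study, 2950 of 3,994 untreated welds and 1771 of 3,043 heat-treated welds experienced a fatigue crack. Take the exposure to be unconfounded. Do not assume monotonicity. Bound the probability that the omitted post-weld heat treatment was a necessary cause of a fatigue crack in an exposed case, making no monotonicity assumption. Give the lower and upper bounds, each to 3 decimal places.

0.212 ≤ PN ≤ 0.566

p₁ = P(outcome | exposed) = 2950/3994 = 0.73861
p₀ = P(outcome | unexposed) = 1771/3043 = 0.58199
Under exogeneity alone the bounds on PN are max{0,(p₁−p₀)/p₁} ≤ PN ≤ min{1,(1−p₀)/p₁}.
  lower = (p₁ − p₀)/p₁ = 0.15662 / 0.73861 ≈ 0.2120
  upper = min{1, (1 − p₀)/p₁} = 0.41801 / 0.73861 ≈ 0.5659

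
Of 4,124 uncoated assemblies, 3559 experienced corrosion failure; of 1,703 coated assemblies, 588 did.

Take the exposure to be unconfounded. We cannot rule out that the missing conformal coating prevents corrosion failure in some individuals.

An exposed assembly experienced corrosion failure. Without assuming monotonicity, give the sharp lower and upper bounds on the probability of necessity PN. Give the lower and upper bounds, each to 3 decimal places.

p₁ = P(outcome | exposed) = 3559/4124 = 0.863
p₀ = P(outcome | unexposed) = 588/1703 = 0.34527
Under exogeneity alone the bounds on PN are max{0,(p₁−p₀)/p₁} ≤ PN ≤ min{1,(1−p₀)/p₁}.
  lower = (p₁ − p₀)/p₁ = 0.51772 / 0.863 ≈ 0.5999
  upper = min{1, (1 − p₀)/p₁} = 0.65473 / 0.863 ≈ 0.7587

0.600 ≤ PN ≤ 0.759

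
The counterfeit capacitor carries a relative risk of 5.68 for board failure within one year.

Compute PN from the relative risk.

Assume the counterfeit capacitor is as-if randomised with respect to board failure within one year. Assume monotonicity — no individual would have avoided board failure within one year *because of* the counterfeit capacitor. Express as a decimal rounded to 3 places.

PN ≈ 0.824

Under exogeneity and monotonicity, PN = (RR − 1) / RR = 1 − 1/RR.
PN = (5.68 − 1) / 5.68 = 4.68 / 5.68 ≈ 0.8239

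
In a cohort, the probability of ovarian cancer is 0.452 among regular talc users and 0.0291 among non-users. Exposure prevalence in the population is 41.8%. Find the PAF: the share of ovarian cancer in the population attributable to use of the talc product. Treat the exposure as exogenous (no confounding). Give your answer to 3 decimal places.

PAF ≈ 0.859

Let p₁ = 0.452, p₀ = 0.0291.
Overall risk P(Y=1) = π·p₁ + (1−π)·p₀ = 0.418×0.452 + 0.582×0.0291 = 0.20587.
Under exogeneity, PAF = [P(Y=1) − p₀] / P(Y=1).
PAF = (0.20587 − 0.0291) / 0.20587 ≈ 0.8587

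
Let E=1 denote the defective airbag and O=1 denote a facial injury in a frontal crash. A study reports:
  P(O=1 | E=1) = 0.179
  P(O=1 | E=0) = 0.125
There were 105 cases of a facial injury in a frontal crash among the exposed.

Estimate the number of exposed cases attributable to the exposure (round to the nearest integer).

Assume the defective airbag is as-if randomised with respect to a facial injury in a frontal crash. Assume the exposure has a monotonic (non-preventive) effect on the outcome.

Let p₁ = 0.179, p₀ = 0.125.
PN = (p₁ − p₀)/p₁ = (0.179 − 0.125) / 0.179 ≈ 0.30168.
Attributable cases ≈ PN × (exposed cases) = 0.30168 × 105 ≈ 31.68.

about 32 cases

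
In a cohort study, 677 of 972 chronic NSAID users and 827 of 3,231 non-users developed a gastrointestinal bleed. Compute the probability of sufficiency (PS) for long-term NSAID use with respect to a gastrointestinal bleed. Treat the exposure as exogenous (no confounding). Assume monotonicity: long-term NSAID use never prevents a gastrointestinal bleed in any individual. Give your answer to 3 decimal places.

PS ≈ 0.592

p₁ = P(outcome | exposed) = 677/972 = 0.6965
p₀ = P(outcome | unexposed) = 827/3231 = 0.25596
Under exogeneity and monotonicity, PS = (p₁ − p₀) / (1 − p₀).
PS = (0.6965 − 0.25596) / (1 − 0.25596) = 0.44054 / 0.74404 ≈ 0.5921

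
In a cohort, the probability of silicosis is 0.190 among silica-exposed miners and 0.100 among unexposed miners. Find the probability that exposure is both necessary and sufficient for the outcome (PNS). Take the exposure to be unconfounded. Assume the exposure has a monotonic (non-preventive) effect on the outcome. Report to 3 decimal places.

Let p₁ = 0.19, p₀ = 0.1.
Under exogeneity and monotonicity, PNS = p₁ − p₀.
PNS = 0.19 − 0.1 = 0.09

PNS ≈ 0.090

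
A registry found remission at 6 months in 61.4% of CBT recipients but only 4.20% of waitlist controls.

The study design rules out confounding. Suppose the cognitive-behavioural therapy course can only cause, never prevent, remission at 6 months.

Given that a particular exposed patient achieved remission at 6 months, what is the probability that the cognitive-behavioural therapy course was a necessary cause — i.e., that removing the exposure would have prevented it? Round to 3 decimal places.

p₁ = 0.614, p₀ = 0.042.
Under exogeneity and monotonicity, PN = (p₁ − p₀) / p₁.
PN = (0.614 − 0.042) / 0.614 = 0.572 / 0.614 ≈ 0.9316

PN ≈ 0.932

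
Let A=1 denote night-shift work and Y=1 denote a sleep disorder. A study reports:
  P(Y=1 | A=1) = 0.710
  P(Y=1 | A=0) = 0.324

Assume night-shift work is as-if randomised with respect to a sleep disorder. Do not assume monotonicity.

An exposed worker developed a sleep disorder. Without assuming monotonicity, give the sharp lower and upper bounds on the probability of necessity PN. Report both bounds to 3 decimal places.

Let p₁ = 0.71, p₀ = 0.324.
Under exogeneity alone the bounds on PN are max{0,(p₁−p₀)/p₁} ≤ PN ≤ min{1,(1−p₀)/p₁}.
  lower = (p₁ − p₀)/p₁ = 0.386 / 0.71 ≈ 0.5437
  upper = min{1, (1 − p₀)/p₁} = 0.676 / 0.71 ≈ 0.9521

0.544 ≤ PN ≤ 0.952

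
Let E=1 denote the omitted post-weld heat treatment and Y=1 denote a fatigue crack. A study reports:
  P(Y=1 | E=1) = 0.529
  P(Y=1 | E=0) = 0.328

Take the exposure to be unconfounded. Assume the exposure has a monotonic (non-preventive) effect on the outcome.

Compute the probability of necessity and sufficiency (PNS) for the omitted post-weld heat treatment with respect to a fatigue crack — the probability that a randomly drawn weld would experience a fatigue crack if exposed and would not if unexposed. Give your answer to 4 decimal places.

PNS ≈ 0.2010

Let p₁ = 0.529, p₀ = 0.328.
Under exogeneity and monotonicity, PNS = p₁ − p₀.
PNS = 0.529 − 0.328 = 0.201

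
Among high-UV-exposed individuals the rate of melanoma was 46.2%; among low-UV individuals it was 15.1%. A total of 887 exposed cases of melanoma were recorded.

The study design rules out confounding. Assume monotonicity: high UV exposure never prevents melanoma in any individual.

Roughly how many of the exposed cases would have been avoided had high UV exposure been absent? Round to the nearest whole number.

p₁ = 0.462, p₀ = 0.151.
PN = (p₁ − p₀)/p₁ = (0.462 − 0.151) / 0.462 ≈ 0.67316.
Attributable cases ≈ PN × (exposed cases) = 0.67316 × 887 ≈ 597.09.

about 597 cases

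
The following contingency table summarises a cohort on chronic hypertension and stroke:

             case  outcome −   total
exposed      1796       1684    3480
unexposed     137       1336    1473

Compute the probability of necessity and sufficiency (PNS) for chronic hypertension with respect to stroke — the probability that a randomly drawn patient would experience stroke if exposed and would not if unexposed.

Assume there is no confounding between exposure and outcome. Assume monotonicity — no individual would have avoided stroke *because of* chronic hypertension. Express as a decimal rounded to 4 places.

p₁ = P(outcome | exposed) = 1796/3480 = 0.51609
p₀ = P(outcome | unexposed) = 137/1473 = 0.093007
Under exogeneity and monotonicity, PNS = p₁ − p₀.
PNS = 0.51609 − 0.093007 = 0.42308

PNS ≈ 0.4231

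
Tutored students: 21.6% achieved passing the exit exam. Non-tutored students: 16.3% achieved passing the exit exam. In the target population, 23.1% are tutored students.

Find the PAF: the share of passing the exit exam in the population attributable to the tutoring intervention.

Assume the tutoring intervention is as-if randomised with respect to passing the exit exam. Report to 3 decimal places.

PAF ≈ 0.070

p₁ = 0.216, p₀ = 0.163.
Overall risk P(Y=1) = π·p₁ + (1−π)·p₀ = 0.231×0.216 + 0.769×0.163 = 0.17524.
Under exogeneity, PAF = [P(Y=1) − p₀] / P(Y=1).
PAF = (0.17524 − 0.163) / 0.17524 ≈ 0.0699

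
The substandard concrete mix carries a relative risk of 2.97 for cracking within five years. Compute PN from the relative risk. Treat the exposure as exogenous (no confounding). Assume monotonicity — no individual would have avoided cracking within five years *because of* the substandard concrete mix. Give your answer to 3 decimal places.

PN ≈ 0.663

Under exogeneity and monotonicity, PN = (RR − 1) / RR = 1 − 1/RR.
PN = (2.97 − 1) / 2.97 = 1.97 / 2.97 ≈ 0.6633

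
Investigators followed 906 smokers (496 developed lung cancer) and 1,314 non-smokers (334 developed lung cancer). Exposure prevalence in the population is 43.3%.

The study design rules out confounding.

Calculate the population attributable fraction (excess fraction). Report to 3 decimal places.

p₁ = P(outcome | exposed) = 496/906 = 0.54746
p₀ = P(outcome | unexposed) = 334/1314 = 0.25419
Overall risk P(Y=1) = π·p₁ + (1−π)·p₀ = 0.433×0.54746 + 0.567×0.25419 = 0.38117.
Under exogeneity, PAF = [P(Y=1) − p₀] / P(Y=1).
PAF = (0.38117 − 0.25419) / 0.38117 ≈ 0.3332

PAF ≈ 0.333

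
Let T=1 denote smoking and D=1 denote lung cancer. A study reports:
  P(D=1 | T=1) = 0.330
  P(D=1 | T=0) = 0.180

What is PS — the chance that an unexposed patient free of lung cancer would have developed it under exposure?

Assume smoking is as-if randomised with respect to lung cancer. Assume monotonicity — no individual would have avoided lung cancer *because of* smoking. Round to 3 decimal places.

PS ≈ 0.183

Let p₁ = 0.33, p₀ = 0.18.
Under exogeneity and monotonicity, PS = (p₁ − p₀) / (1 − p₀).
PS = (0.33 − 0.18) / (1 − 0.18) = 0.15 / 0.82 ≈ 0.1829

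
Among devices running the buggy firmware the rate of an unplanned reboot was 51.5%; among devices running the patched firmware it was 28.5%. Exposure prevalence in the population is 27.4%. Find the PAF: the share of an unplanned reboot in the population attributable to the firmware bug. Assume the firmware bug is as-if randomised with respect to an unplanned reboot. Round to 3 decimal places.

p₁ = 0.515, p₀ = 0.285.
Overall risk P(Y=1) = π·p₁ + (1−π)·p₀ = 0.274×0.515 + 0.726×0.285 = 0.34802.
Under exogeneity, PAF = [P(Y=1) − p₀] / P(Y=1).
PAF = (0.34802 − 0.285) / 0.34802 ≈ 0.1811

PAF ≈ 0.181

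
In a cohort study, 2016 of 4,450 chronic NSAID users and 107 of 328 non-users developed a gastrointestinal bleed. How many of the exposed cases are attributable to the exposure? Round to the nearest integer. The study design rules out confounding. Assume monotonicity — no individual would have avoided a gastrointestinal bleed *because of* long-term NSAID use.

about 564 cases

p₁ = P(outcome | exposed) = 2016/4450 = 0.45303
p₀ = P(outcome | unexposed) = 107/328 = 0.32622
PN = (p₁ − p₀)/p₁ = (0.45303 − 0.32622) / 0.45303 ≈ 0.27992.
Attributable cases ≈ PN × (exposed cases) = 0.27992 × 2016 ≈ 564.32.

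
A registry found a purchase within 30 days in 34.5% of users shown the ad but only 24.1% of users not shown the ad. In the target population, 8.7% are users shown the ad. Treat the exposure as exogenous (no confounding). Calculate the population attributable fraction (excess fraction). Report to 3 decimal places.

p₁ = 0.345, p₀ = 0.241.
Overall risk P(Y=1) = π·p₁ + (1−π)·p₀ = 0.087×0.345 + 0.913×0.241 = 0.25005.
Under exogeneity, PAF = [P(Y=1) − p₀] / P(Y=1).
PAF = (0.25005 − 0.241) / 0.25005 ≈ 0.0362

PAF ≈ 0.036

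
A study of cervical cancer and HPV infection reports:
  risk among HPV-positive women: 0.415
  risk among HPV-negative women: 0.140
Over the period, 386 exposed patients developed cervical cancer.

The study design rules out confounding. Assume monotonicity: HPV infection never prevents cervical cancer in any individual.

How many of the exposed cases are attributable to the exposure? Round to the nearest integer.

about 256 cases

Let p₁ = 0.415, p₀ = 0.14.
PN = (p₁ − p₀)/p₁ = (0.415 − 0.14) / 0.415 ≈ 0.66265.
Attributable cases ≈ PN × (exposed cases) = 0.66265 × 386 ≈ 255.78.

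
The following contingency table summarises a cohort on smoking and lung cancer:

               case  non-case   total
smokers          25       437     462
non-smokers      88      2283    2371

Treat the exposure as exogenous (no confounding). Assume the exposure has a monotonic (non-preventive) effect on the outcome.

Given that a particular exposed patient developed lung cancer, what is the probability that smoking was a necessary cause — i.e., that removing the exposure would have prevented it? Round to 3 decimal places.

p₁ = P(outcome | exposed) = 25/462 = 0.054113
p₀ = P(outcome | unexposed) = 88/2371 = 0.037115
Under exogeneity and monotonicity, PN = (p₁ − p₀)/p₁.
PN = (0.054113 − 0.037115) / 0.054113 ≈ 0.3141

PN ≈ 0.314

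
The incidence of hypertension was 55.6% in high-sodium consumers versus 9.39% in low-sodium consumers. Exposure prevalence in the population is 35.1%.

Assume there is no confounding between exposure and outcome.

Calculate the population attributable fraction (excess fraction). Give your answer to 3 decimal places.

PAF ≈ 0.633

p₁ = 0.556, p₀ = 0.0939.
Overall risk P(Y=1) = π·p₁ + (1−π)·p₀ = 0.351×0.556 + 0.649×0.0939 = 0.2561.
Under exogeneity, PAF = [P(Y=1) − p₀] / P(Y=1).
PAF = (0.2561 − 0.0939) / 0.2561 ≈ 0.6333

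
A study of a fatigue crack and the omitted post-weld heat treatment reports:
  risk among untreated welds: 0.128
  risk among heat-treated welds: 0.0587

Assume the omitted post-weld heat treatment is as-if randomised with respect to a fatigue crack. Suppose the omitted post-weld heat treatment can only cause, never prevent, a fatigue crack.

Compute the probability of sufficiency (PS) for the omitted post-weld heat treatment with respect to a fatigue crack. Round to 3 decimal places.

PS ≈ 0.074

Let p₁ = 0.128, p₀ = 0.0587.
Under exogeneity and monotonicity, PS = (p₁ − p₀) / (1 − p₀).
PS = (0.128 − 0.0587) / (1 − 0.0587) = 0.0693 / 0.9413 ≈ 0.0736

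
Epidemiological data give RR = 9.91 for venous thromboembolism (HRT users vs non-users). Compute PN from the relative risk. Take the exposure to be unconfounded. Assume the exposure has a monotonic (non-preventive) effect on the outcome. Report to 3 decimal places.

Under exogeneity and monotonicity, PN = (RR − 1) / RR = 1 − 1/RR.
PN = (9.91 − 1) / 9.91 = 8.91 / 9.91 ≈ 0.8991

PN ≈ 0.899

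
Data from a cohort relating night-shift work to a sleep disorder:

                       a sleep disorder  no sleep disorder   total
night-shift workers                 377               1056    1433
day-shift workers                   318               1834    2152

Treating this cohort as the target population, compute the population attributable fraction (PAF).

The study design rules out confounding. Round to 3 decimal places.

PAF ≈ 0.238

p₁ = P(outcome | exposed) = 377/1433 = 0.26308
p₀ = P(outcome | unexposed) = 318/2152 = 0.14777
Exposure prevalence π = 1433/3585 = 0.39972; overall risk P(Y=1) = 0.19386.
Under exogeneity, PAF = [P(Y=1) − p₀]/P(Y=1).
PAF = (0.19386 − 0.14777) / 0.19386 ≈ 0.2378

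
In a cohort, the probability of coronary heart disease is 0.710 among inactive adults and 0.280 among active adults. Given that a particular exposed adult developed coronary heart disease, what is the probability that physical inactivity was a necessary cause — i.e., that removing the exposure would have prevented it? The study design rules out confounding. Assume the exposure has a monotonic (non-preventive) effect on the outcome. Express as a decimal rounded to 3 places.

PN ≈ 0.606

Let p₁ = 0.71, p₀ = 0.28.
Under exogeneity and monotonicity, PN = (p₁ − p₀) / p₁.
PN = (0.71 − 0.28) / 0.71 = 0.43 / 0.71 ≈ 0.6056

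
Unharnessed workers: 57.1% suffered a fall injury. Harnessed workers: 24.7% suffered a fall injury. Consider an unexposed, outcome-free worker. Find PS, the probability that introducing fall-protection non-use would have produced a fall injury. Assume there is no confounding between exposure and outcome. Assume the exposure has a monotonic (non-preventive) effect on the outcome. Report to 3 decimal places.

p₁ = 0.571, p₀ = 0.247.
Under exogeneity and monotonicity, PS = (p₁ − p₀) / (1 − p₀).
PS = (0.571 − 0.247) / (1 − 0.247) = 0.324 / 0.753 ≈ 0.4303

PS ≈ 0.430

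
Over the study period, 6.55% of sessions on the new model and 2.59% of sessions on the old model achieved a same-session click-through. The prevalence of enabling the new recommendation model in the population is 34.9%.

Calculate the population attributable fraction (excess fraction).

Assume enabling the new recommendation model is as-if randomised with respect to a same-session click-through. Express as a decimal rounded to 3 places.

p₁ = 0.0655, p₀ = 0.0259.
Overall risk P(Y=1) = π·p₁ + (1−π)·p₀ = 0.349×0.0655 + 0.651×0.0259 = 0.03972.
Under exogeneity, PAF = [P(Y=1) − p₀] / P(Y=1).
PAF = (0.03972 − 0.0259) / 0.03972 ≈ 0.3479

PAF ≈ 0.348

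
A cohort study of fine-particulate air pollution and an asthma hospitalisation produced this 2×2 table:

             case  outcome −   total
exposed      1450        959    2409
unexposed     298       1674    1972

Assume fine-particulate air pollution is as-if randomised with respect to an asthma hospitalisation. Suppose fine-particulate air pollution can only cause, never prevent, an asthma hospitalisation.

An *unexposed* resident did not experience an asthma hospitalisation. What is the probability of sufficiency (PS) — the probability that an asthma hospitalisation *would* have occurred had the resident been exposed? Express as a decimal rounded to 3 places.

PS ≈ 0.531

p₁ = P(outcome | exposed) = 1450/2409 = 0.60191
p₀ = P(outcome | unexposed) = 298/1972 = 0.15112
Under exogeneity and monotonicity, PS = (p₁ − p₀)/(1 − p₀).
PS = (0.60191 − 0.15112) / 0.84888 ≈ 0.5310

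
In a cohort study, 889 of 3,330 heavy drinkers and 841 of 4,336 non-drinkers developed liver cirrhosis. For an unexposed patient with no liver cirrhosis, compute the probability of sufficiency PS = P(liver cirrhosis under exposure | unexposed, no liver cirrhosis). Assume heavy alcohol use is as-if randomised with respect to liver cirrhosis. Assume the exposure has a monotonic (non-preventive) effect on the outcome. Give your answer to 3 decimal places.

PS ≈ 0.091

p₁ = P(outcome | exposed) = 889/3330 = 0.26697
p₀ = P(outcome | unexposed) = 841/4336 = 0.19396
Under exogeneity and monotonicity, PS = (p₁ − p₀) / (1 − p₀).
PS = (0.26697 − 0.19396) / (1 − 0.19396) = 0.073009 / 0.80604 ≈ 0.0906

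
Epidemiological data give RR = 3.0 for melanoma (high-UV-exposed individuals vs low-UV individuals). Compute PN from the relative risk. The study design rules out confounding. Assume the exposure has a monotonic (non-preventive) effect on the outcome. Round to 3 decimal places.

Under exogeneity and monotonicity, PN = (RR − 1) / RR = 1 − 1/RR.
PN = (3.0 − 1) / 3.0 = 2 / 3.0 ≈ 0.6667

PN ≈ 0.667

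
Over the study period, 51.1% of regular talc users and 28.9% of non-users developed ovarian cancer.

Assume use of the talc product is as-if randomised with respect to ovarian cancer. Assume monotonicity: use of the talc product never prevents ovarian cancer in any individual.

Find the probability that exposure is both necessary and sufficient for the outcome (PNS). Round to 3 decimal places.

p₁ = 0.511, p₀ = 0.289.
Under exogeneity and monotonicity, PNS = p₁ − p₀.
PNS = 0.511 − 0.289 = 0.222

PNS ≈ 0.222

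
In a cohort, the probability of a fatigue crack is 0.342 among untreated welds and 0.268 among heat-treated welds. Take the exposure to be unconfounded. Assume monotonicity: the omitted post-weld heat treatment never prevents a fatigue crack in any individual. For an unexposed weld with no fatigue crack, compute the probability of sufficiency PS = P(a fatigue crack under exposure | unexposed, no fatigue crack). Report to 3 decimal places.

Let p₁ = 0.342, p₀ = 0.268.
Under exogeneity and monotonicity, PS = (p₁ − p₀) / (1 − p₀).
PS = (0.342 − 0.268) / (1 − 0.268) = 0.074 / 0.732 ≈ 0.1011

PS ≈ 0.101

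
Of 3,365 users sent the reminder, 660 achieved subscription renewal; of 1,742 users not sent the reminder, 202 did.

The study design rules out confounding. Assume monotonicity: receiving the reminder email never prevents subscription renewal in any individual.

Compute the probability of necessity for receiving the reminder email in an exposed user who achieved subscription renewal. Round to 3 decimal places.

PN ≈ 0.409

p₁ = P(outcome | exposed) = 660/3365 = 0.19614
p₀ = P(outcome | unexposed) = 202/1742 = 0.11596
Under exogeneity and monotonicity, PN = (p₁ − p₀) / p₁.
PN = (0.19614 − 0.11596) / 0.19614 = 0.080178 / 0.19614 ≈ 0.4088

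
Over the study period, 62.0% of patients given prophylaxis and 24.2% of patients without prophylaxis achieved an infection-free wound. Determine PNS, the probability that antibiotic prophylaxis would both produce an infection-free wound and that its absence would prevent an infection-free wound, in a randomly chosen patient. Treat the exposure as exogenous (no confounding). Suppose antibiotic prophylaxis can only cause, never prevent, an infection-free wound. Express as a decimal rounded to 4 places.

PNS ≈ 0.3780

p₁ = 0.62, p₀ = 0.242.
Under exogeneity and monotonicity, PNS = p₁ − p₀.
PNS = 0.62 − 0.242 = 0.378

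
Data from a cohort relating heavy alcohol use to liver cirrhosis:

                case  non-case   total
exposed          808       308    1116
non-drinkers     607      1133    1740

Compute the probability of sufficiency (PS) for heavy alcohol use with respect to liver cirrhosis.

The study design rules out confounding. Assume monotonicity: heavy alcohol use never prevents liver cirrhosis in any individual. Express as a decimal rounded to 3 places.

p₁ = P(outcome | exposed) = 808/1116 = 0.72401
p₀ = P(outcome | unexposed) = 607/1740 = 0.34885
Under exogeneity and monotonicity, PS = (p₁ − p₀)/(1 − p₀).
PS = (0.72401 − 0.34885) / 0.65115 ≈ 0.5762

PS ≈ 0.576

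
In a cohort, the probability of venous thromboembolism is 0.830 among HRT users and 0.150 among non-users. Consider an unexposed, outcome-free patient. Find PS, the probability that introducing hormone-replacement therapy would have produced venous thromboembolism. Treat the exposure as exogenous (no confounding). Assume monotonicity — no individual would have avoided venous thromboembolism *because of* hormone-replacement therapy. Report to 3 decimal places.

Let p₁ = 0.83, p₀ = 0.15.
Under exogeneity and monotonicity, PS = (p₁ − p₀) / (1 − p₀).
PS = (0.83 − 0.15) / (1 − 0.15) = 0.68 / 0.85 ≈ 0.8000

PS ≈ 0.800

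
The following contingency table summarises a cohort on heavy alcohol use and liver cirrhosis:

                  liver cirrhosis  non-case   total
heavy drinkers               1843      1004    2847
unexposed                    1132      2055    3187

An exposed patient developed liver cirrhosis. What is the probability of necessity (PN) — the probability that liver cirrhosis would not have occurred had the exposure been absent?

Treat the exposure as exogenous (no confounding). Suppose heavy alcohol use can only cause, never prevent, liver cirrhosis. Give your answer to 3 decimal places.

PN ≈ 0.451

p₁ = P(outcome | exposed) = 1843/2847 = 0.64735
p₀ = P(outcome | unexposed) = 1132/3187 = 0.35519
Under exogeneity and monotonicity, PN = (p₁ − p₀)/p₁.
PN = (0.64735 − 0.35519) / 0.64735 ≈ 0.4513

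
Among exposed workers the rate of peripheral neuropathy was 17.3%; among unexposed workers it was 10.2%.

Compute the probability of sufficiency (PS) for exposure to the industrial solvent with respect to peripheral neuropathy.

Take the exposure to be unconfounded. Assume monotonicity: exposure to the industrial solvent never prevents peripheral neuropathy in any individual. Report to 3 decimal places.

PS ≈ 0.079

p₁ = 0.173, p₀ = 0.102.
Under exogeneity and monotonicity, PS = (p₁ − p₀) / (1 − p₀).
PS = (0.173 − 0.102) / (1 − 0.102) = 0.071 / 0.898 ≈ 0.0791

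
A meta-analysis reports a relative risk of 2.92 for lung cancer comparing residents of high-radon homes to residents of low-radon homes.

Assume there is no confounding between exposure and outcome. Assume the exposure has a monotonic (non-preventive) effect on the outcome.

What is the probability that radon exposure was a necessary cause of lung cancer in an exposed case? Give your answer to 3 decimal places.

PN ≈ 0.658

Under exogeneity and monotonicity, PN = (RR − 1) / RR = 1 − 1/RR.
PN = (2.92 − 1) / 2.92 = 1.92 / 2.92 ≈ 0.6575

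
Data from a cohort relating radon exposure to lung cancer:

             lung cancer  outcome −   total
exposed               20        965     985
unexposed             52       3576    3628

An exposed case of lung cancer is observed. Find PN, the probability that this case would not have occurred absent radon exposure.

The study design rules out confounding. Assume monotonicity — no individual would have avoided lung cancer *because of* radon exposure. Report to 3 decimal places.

PN ≈ 0.294

p₁ = P(outcome | exposed) = 20/985 = 0.020305
p₀ = P(outcome | unexposed) = 52/3628 = 0.014333
Under exogeneity and monotonicity, PN = (p₁ − p₀)/p₁.
PN = (0.020305 − 0.014333) / 0.020305 ≈ 0.2941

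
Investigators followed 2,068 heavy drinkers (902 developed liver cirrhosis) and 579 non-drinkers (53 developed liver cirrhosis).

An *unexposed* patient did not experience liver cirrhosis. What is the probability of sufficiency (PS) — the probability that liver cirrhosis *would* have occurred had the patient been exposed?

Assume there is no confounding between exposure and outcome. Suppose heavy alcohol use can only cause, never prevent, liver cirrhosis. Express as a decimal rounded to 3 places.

p₁ = P(outcome | exposed) = 902/2068 = 0.43617
p₀ = P(outcome | unexposed) = 53/579 = 0.091537
Under exogeneity and monotonicity, PS = (p₁ − p₀) / (1 − p₀).
PS = (0.43617 − 0.091537) / (1 − 0.091537) = 0.34463 / 0.90846 ≈ 0.3794

PS ≈ 0.379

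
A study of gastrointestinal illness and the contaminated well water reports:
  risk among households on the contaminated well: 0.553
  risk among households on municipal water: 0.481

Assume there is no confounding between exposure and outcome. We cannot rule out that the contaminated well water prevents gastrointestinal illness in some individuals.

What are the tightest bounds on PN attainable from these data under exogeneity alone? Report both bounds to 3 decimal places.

0.130 ≤ PN ≤ 0.939

Let p₁ = 0.553, p₀ = 0.481.
Under exogeneity alone the bounds on PN are max{0,(p₁−p₀)/p₁} ≤ PN ≤ min{1,(1−p₀)/p₁}.
  lower = (p₁ − p₀)/p₁ = 0.072 / 0.553 ≈ 0.1302
  upper = min{1, (1 − p₀)/p₁} = 0.519 / 0.553 ≈ 0.9385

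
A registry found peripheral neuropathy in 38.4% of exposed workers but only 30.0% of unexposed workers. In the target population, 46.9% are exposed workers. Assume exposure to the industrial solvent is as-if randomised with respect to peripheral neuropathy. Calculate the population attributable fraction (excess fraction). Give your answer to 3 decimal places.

PAF ≈ 0.116

p₁ = 0.384, p₀ = 0.3.
Overall risk P(Y=1) = π·p₁ + (1−π)·p₀ = 0.469×0.384 + 0.531×0.3 = 0.3394.
Under exogeneity, PAF = [P(Y=1) − p₀] / P(Y=1).
PAF = (0.3394 − 0.3) / 0.3394 ≈ 0.1161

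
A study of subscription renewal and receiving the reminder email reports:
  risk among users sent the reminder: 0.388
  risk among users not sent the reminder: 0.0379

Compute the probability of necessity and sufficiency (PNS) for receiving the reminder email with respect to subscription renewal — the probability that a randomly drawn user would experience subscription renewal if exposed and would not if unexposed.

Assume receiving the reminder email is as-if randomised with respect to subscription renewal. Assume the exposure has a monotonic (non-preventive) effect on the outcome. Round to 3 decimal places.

PNS ≈ 0.350

Let p₁ = 0.388, p₀ = 0.0379.
Under exogeneity and monotonicity, PNS = p₁ − p₀.
PNS = 0.388 − 0.0379 = 0.3501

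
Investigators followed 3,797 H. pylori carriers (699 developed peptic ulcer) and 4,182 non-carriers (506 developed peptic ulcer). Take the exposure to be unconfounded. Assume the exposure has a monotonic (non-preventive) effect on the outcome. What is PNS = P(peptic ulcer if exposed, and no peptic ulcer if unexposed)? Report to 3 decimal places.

PNS ≈ 0.063

p₁ = P(outcome | exposed) = 699/3797 = 0.18409
p₀ = P(outcome | unexposed) = 506/4182 = 0.12099
Under exogeneity and monotonicity, PNS = p₁ − p₀.
PNS = 0.18409 − 0.12099 = 0.063098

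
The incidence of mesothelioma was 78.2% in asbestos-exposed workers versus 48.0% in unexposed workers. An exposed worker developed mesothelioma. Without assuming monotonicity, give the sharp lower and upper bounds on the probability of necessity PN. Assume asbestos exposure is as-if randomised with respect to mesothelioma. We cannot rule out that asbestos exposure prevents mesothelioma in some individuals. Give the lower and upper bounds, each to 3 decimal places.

p₁ = 0.782, p₀ = 0.48.
Under exogeneity alone the bounds on PN are max{0,(p₁−p₀)/p₁} ≤ PN ≤ min{1,(1−p₀)/p₁}.
  lower = (p₁ − p₀)/p₁ = 0.302 / 0.782 ≈ 0.3862
  upper = min{1, (1 − p₀)/p₁} = 0.52 / 0.782 ≈ 0.6650

0.386 ≤ PN ≤ 0.665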